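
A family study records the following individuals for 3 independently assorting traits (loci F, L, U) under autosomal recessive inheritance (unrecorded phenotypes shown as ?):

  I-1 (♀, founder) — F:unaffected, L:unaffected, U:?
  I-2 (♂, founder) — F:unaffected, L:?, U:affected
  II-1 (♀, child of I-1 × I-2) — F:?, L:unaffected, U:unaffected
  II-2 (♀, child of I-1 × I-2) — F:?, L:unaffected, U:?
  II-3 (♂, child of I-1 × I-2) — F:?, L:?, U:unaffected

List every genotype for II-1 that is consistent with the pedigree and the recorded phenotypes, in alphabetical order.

II-1 ∈ {FF LL Uu, FF Ll Uu, Ff LL Uu, Ff Ll Uu, ff LL Uu, ff Ll Uu}

F/I-1 un ·: FF|Ff
F/I-2 un ·: FF|Ff
F/II-1 ? I-1×I-2: FF|Ff|ff
F/II-2 ? I-1×I-2: FF|Ff|ff
F/II-3 ? I-1×I-2: FF|Ff|ff
⇒ F over [I-1,I-2,II-1,II-2,II-3]: 44 consistent
L/I-1 un ·: LL|Ll
L/I-2 ? ·: LL|Ll|ll
L/II-1 un I-1×I-2: LL|Ll
L/II-2 un I-1×I-2: LL|Ll
L/II-3 ? I-1×I-2: LL|Ll|ll
⇒ L over [I-1,I-2,II-1,II-2,II-3]: 32 consistent
U/I-1 ? ·: UU|Uu
U/I-2 aff ·: uu
U/II-1 un I-1×I-2: Uu
U/II-2 ? I-1×I-2: Uu|uu
U/II-3 un I-1×I-2: Uu
⇒ U over [I-1,I-2,II-1,II-2,II-3]: 3 consistent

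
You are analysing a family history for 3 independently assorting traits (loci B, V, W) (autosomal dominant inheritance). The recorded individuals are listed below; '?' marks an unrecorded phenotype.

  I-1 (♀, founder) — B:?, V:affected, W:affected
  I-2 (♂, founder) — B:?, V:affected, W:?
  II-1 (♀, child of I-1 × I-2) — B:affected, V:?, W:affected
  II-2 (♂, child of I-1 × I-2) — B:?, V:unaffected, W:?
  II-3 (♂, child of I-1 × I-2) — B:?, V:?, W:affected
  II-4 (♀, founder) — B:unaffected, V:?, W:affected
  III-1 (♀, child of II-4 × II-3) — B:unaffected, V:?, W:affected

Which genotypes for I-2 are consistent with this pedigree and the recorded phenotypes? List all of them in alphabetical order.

B/I-1 ? ·: bb|Bb|BB
B/I-2 ? ·: bb|Bb|BB
B/II-1 aff I-1×I-2: Bb|BB
B/II-2 ? I-1×I-2: bb|Bb|BB
B/II-3 ? I-1×I-2: bb|Bb
B/II-4 un ·: bb
B/III-1 un II-4×II-3: bb
⇒ B over [I-1,I-2,II-1,II-2,II-3,II-4,III-1]: 30 consistent
V/I-1 aff ·: Vv
V/I-2 aff ·: Vv
V/II-1 ? I-1×I-2: vv|Vv|VV
V/II-2 un I-1×I-2: vv
V/II-3 ? I-1×I-2: vv|Vv|VV
V/II-4 ? ·: vv|Vv|VV
V/III-1 ? II-4×II-3: vv|Vv|VV
⇒ V over [I-1,I-2,II-1,II-2,II-3,II-4,III-1]: 45 consistent
W/I-1 aff ·: Ww|WW
W/I-2 ? ·: ww|Ww|WW
W/II-1 aff I-1×I-2: Ww|WW
W/II-2 ? I-1×I-2: ww|Ww|WW
W/II-3 aff I-1×I-2: Ww|WW
W/II-4 aff ·: Ww|WW
W/III-1 aff II-4×II-3: Ww|WW
⇒ W over [I-1,I-2,II-1,II-2,II-3,II-4,III-1]: 113 consistent

I-2 ∈ {BB Vv WW, BB Vv Ww, BB Vv ww, Bb Vv WW, Bb Vv Ww, Bb Vv ww, bb Vv WW, bb Vv Ww, bb Vv ww}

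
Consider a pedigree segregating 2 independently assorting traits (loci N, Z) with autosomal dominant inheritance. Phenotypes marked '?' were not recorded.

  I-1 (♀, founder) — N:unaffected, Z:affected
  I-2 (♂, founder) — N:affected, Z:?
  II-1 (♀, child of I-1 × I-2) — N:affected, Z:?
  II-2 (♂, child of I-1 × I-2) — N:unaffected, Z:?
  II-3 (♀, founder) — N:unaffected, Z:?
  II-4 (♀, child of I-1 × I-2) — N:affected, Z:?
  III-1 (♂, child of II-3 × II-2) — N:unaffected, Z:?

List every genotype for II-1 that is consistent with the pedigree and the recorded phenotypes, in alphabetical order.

N/I-1 un ·: nn
N/I-2 aff ·: Nn
N/II-1 aff I-1×I-2: Nn
N/II-2 un I-1×I-2: nn
N/II-3 un ·: nn
N/II-4 aff I-1×I-2: Nn
N/III-1 un II-3×II-2: nn
⇒ N over [I-1,I-2,II-1,II-2,II-3,II-4,III-1]: 1 consistent
Z/I-1 aff ·: Zz|ZZ
Z/I-2 ? ·: zz|Zz|ZZ
Z/II-1 ? I-1×I-2: zz|Zz|ZZ
Z/II-2 ? I-1×I-2: zz|Zz|ZZ
Z/II-3 ? ·: zz|Zz|ZZ
Z/II-4 ? I-1×I-2: zz|Zz|ZZ
Z/III-1 ? II-3×II-2: zz|Zz|ZZ
⇒ Z over [I-1,I-2,II-1,II-2,II-3,II-4,III-1]: 278 consistent

II-1 ∈ {Nn ZZ, Nn Zz, Nn zz}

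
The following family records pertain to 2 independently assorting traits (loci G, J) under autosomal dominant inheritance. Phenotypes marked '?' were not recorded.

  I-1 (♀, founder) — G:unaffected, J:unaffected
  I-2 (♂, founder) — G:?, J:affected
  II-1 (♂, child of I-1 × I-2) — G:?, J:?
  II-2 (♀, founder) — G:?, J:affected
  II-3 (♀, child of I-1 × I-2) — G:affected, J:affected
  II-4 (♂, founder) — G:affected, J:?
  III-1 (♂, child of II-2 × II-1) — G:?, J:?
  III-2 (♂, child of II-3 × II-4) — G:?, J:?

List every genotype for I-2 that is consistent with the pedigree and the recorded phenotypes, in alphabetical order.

I-2 ∈ {GG JJ, GG Jj, Gg JJ, Gg Jj}

G/I-1 un ·: gg
G/I-2 ? ·: Gg|GG
G/II-1 ? I-1×I-2: gg|Gg
G/II-2 ? ·: gg|Gg|GG
G/II-3 aff I-1×I-2: Gg
G/II-4 aff ·: Gg|GG
G/III-1 ? II-2×II-1: gg|Gg|GG
G/III-2 ? II-3×II-4: gg|Gg|GG
⇒ G over [I-1,I-2,II-1,II-2,II-3,II-4,III-1,III-2]: 90 consistent
J/I-1 un ·: jj
J/I-2 aff ·: Jj|JJ
J/II-1 ? I-1×I-2: jj|Jj
J/II-2 aff ·: Jj|JJ
J/II-3 aff I-1×I-2: Jj
J/II-4 ? ·: jj|Jj|JJ
J/III-1 ? II-2×II-1: jj|Jj|JJ
J/III-2 ? II-3×II-4: jj|Jj|JJ
⇒ J over [I-1,I-2,II-1,II-2,II-3,II-4,III-1,III-2]: 91 consistent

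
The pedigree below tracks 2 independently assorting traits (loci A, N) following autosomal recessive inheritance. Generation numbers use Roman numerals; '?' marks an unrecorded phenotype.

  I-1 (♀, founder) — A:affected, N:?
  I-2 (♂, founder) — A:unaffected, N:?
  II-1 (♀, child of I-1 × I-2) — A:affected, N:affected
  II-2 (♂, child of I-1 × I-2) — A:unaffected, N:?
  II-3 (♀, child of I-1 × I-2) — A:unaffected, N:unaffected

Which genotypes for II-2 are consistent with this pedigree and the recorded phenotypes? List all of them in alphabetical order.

A/I-1 aff ·: aa
A/I-2 un ·: Aa
A/II-1 aff I-1×I-2: aa
A/II-2 un I-1×I-2: Aa
A/II-3 un I-1×I-2: Aa
⇒ A over [I-1,I-2,II-1,II-2,II-3]: 1 consistent
N/I-1 ? ·: Nn|nn
N/I-2 ? ·: Nn|nn
N/II-1 aff I-1×I-2: nn
N/II-2 ? I-1×I-2: NN|Nn|nn
N/II-3 un I-1×I-2: NN|Nn
⇒ N over [I-1,I-2,II-1,II-2,II-3]: 10 consistent

II-2 ∈ {Aa NN, Aa Nn, Aa nn}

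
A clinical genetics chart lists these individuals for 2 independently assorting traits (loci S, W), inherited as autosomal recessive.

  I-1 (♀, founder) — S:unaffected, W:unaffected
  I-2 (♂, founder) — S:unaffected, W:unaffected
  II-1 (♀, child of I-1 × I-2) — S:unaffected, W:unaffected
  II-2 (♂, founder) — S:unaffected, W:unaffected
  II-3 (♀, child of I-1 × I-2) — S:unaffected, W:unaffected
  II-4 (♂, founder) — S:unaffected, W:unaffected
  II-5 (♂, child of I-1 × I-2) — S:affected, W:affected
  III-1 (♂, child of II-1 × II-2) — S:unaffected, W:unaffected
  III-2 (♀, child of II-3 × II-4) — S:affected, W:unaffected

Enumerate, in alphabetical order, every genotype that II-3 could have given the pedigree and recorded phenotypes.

II-3 ∈ {Ss WW, Ss Ww}

S/I-1 un ·: Ss
S/I-2 un ·: Ss
S/II-1 un I-1×I-2: SS|Ss
S/II-2 un ·: SS|Ss
S/II-3 un I-1×I-2: Ss
S/II-4 un ·: Ss
S/II-5 aff I-1×I-2: ss
S/III-1 un II-1×II-2: SS|Ss
S/III-2 aff II-3×II-4: ss
⇒ S over [I-1,I-2,II-1,II-2,II-3,II-4,II-5,III-1,III-2]: 7 consistent
W/I-1 un ·: Ww
W/I-2 un ·: Ww
W/II-1 un I-1×I-2: WW|Ww
W/II-2 un ·: WW|Ww
W/II-3 un I-1×I-2: WW|Ww
W/II-4 un ·: WW|Ww
W/II-5 aff I-1×I-2: ww
W/III-1 un II-1×II-2: WW|Ww
W/III-2 un II-3×II-4: WW|Ww
⇒ W over [I-1,I-2,II-1,II-2,II-3,II-4,II-5,III-1,III-2]: 49 consistent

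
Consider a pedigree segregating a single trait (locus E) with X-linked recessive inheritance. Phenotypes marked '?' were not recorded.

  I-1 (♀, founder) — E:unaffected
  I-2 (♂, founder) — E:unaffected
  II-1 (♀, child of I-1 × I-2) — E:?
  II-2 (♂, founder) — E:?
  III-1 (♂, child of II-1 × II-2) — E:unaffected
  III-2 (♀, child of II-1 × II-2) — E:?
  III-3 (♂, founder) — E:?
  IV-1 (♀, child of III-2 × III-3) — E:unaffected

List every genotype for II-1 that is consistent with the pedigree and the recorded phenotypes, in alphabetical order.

II-1 ∈ {X^EX^E, X^EX^e}

E/I-1 un ·: X^EX^E|X^EX^e
E/I-2 un ·: X^EY
E/II-1 ? I-1×I-2: X^EX^E|X^EX^e
E/II-2 ? ·: X^EY|X^eY
E/III-1 un II-1×II-2: X^EY
E/III-2 ? II-1×II-2: X^EX^E|X^EX^e|X^eX^e
E/III-3 ? ·: X^EY|X^eY
E/IV-1 un III-2×III-3: X^EX^E|X^EX^e
⇒ E over [I-1,I-2,II-1,II-2,III-1,III-2,III-3,IV-1]: 19 consistent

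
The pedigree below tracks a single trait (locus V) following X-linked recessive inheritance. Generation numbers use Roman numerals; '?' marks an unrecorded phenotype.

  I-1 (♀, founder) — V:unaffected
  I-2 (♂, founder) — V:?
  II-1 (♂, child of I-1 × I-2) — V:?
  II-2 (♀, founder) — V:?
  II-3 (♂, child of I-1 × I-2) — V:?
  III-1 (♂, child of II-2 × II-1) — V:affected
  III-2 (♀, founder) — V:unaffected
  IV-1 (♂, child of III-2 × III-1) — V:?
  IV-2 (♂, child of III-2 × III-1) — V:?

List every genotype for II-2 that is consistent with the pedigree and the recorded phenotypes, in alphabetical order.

V/I-1 un ·: X^VX^V|X^VX^v
V/I-2 ? ·: X^VY|X^vY
V/II-1 ? I-1×I-2: X^VY|X^vY
V/II-2 ? ·: X^VX^v|X^vX^v
V/II-3 ? I-1×I-2: X^VY|X^vY
V/III-1 aff II-2×II-1: X^vY
V/III-2 un ·: X^VX^V|X^VX^v
V/IV-1 ? III-2×III-1: X^VY|X^vY
V/IV-2 ? III-2×III-1: X^VY|X^vY
⇒ V over [I-1,I-2,II-1,II-2,II-3,III-1,III-2,IV-1,IV-2]: 100 consistent

II-2 ∈ {X^VX^v, X^vX^v}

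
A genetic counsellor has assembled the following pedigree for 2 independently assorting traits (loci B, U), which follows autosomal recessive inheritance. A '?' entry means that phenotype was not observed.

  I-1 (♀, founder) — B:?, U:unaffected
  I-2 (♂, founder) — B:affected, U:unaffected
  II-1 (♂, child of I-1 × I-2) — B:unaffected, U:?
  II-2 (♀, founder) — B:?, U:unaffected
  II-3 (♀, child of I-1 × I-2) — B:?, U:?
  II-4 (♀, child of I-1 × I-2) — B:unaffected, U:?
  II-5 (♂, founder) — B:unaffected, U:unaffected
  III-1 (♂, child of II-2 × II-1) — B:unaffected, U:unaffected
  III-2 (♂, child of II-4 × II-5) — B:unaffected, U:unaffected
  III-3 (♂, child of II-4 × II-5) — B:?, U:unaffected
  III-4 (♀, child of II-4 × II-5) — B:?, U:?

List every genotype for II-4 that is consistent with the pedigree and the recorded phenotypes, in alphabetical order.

II-4 ∈ {Bb UU, Bb Uu, Bb uu}

B/I-1 ? ·: BB|Bb
B/I-2 aff ·: bb
B/II-1 un I-1×I-2: Bb
B/II-2 ? ·: BB|Bb|bb
B/II-3 ? I-1×I-2: Bb|bb
B/II-4 un I-1×I-2: Bb
B/II-5 un ·: BB|Bb
B/III-1 un II-2×II-1: BB|Bb
B/III-2 un II-4×II-5: BB|Bb
B/III-3 ? II-4×II-5: BB|Bb|bb
B/III-4 ? II-4×II-5: BB|Bb|bb
⇒ B over [I-1,I-2,II-1,II-2,II-3,II-4,II-5,III-1,III-2,III-3,III-4]: 390 consistent
U/I-1 un ·: UU|Uu
U/I-2 un ·: UU|Uu
U/II-1 ? I-1×I-2: UU|Uu|uu
U/II-2 un ·: UU|Uu
U/II-3 ? I-1×I-2: UU|Uu|uu
U/II-4 ? I-1×I-2: UU|Uu|uu
U/II-5 un ·: UU|Uu
U/III-1 un II-2×II-1: UU|Uu
U/III-2 un II-4×II-5: UU|Uu
U/III-3 un II-4×II-5: UU|Uu
U/III-4 ? II-4×II-5: UU|Uu|uu
⇒ U over [I-1,I-2,II-1,II-2,II-3,II-4,II-5,III-1,III-2,III-3,III-4]: 1703 consistent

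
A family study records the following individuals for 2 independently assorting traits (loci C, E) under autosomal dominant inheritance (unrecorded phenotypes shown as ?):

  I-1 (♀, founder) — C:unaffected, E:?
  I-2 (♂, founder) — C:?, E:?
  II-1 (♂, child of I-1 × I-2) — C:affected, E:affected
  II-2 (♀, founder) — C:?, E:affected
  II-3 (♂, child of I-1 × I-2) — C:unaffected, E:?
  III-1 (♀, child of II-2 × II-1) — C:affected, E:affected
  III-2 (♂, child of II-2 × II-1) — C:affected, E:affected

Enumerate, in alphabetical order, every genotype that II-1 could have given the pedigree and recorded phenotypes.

II-1 ∈ {Cc EE, Cc Ee}

C/I-1 un ·: cc
C/I-2 ? ·: Cc
C/II-1 aff I-1×I-2: Cc
C/II-2 ? ·: cc|Cc|CC
C/II-3 un I-1×I-2: cc
C/III-1 aff II-2×II-1: Cc|CC
C/III-2 aff II-2×II-1: Cc|CC
⇒ C over [I-1,I-2,II-1,II-2,II-3,III-1,III-2]: 9 consistent
E/I-1 ? ·: ee|Ee|EE
E/I-2 ? ·: ee|Ee|EE
E/II-1 aff I-1×I-2: Ee|EE
E/II-2 aff ·: Ee|EE
E/II-3 ? I-1×I-2: ee|Ee|EE
E/III-1 aff II-2×II-1: Ee|EE
E/III-2 aff II-2×II-1: Ee|EE
⇒ E over [I-1,I-2,II-1,II-2,II-3,III-1,III-2]: 144 consistent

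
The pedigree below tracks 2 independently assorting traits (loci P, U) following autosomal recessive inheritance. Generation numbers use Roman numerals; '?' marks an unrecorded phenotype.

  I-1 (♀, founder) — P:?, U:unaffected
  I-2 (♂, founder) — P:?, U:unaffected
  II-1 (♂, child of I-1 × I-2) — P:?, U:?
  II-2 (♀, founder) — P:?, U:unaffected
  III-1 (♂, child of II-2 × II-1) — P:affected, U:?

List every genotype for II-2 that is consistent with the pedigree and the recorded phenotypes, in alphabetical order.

P/I-1 ? ·: PP|Pp|pp
P/I-2 ? ·: PP|Pp|pp
P/II-1 ? I-1×I-2: Pp|pp
P/II-2 ? ·: Pp|pp
P/III-1 aff II-2×II-1: pp
⇒ P over [I-1,I-2,II-1,II-2,III-1]: 22 consistent
U/I-1 un ·: UU|Uu
U/I-2 un ·: UU|Uu
U/II-1 ? I-1×I-2: UU|Uu|uu
U/II-2 un ·: UU|Uu
U/III-1 ? II-2×II-1: UU|Uu|uu
⇒ U over [I-1,I-2,II-1,II-2,III-1]: 30 consistent

II-2 ∈ {Pp UU, Pp Uu, pp UU, pp Uu}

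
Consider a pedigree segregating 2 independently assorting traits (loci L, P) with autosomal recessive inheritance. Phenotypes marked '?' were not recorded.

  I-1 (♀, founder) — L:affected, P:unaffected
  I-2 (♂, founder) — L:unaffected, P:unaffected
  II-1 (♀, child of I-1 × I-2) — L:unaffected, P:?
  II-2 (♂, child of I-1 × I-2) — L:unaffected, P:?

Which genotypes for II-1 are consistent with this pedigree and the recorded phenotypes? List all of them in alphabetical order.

L/I-1 aff ·: ll
L/I-2 un ·: LL|Ll
L/II-1 un I-1×I-2: Ll
L/II-2 un I-1×I-2: Ll
⇒ L over [I-1,I-2,II-1,II-2]: 2 consistent
P/I-1 un ·: PP|Pp
P/I-2 un ·: PP|Pp
P/II-1 ? I-1×I-2: PP|Pp|pp
P/II-2 ? I-1×I-2: PP|Pp|pp
⇒ P over [I-1,I-2,II-1,II-2]: 18 consistent

II-1 ∈ {Ll PP, Ll Pp, Ll pp}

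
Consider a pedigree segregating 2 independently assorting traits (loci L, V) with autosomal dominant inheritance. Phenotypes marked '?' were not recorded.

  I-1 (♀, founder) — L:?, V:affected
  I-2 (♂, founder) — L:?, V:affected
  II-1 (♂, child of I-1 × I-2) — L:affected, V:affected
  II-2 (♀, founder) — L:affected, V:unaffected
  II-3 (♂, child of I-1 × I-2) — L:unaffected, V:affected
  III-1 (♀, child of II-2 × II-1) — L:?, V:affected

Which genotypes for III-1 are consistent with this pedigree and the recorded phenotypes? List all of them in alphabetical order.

III-1 ∈ {LL Vv, Ll Vv, ll Vv}

L/I-1 ? ·: ll|Ll
L/I-2 ? ·: ll|Ll
L/II-1 aff I-1×I-2: Ll|LL
L/II-2 aff ·: Ll|LL
L/II-3 un I-1×I-2: ll
L/III-1 ? II-2×II-1: ll|Ll|LL
⇒ L over [I-1,I-2,II-1,II-2,II-3,III-1]: 18 consistent
V/I-1 aff ·: Vv|VV
V/I-2 aff ·: Vv|VV
V/II-1 aff I-1×I-2: Vv|VV
V/II-2 un ·: vv
V/II-3 aff I-1×I-2: Vv|VV
V/III-1 aff II-2×II-1: Vv
⇒ V over [I-1,I-2,II-1,II-2,II-3,III-1]: 13 consistent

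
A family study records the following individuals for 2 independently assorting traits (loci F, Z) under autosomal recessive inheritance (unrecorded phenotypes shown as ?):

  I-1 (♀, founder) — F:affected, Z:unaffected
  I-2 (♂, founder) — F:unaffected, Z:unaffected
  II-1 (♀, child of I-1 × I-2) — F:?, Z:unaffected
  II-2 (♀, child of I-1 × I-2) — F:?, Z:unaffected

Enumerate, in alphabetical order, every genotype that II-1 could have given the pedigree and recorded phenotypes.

II-1 ∈ {Ff ZZ, Ff Zz, ff ZZ, ff Zz}

F/I-1 aff ·: ff
F/I-2 un ·: FF|Ff
F/II-1 ? I-1×I-2: Ff|ff
F/II-2 ? I-1×I-2: Ff|ff
⇒ F over [I-1,I-2,II-1,II-2]: 5 consistent
Z/I-1 un ·: ZZ|Zz
Z/I-2 un ·: ZZ|Zz
Z/II-1 un I-1×I-2: ZZ|Zz
Z/II-2 un I-1×I-2: ZZ|Zz
⇒ Z over [I-1,I-2,II-1,II-2]: 13 consistent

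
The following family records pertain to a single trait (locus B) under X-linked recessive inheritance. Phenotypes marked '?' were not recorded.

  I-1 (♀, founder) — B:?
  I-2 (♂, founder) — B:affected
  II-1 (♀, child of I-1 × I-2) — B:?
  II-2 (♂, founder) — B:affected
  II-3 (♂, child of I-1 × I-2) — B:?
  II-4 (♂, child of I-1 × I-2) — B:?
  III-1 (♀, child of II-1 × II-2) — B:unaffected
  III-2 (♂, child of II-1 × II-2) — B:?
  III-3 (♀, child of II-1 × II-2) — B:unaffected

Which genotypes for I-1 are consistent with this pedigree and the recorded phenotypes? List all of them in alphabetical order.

B/I-1 ? ·: X^BX^B|X^BX^b
B/I-2 aff ·: X^bY
B/II-1 ? I-1×I-2: X^BX^b
B/II-2 aff ·: X^bY
B/II-3 ? I-1×I-2: X^BY|X^bY
B/II-4 ? I-1×I-2: X^BY|X^bY
B/III-1 un II-1×II-2: X^BX^b
B/III-2 ? II-1×II-2: X^BY|X^bY
B/III-3 un II-1×II-2: X^BX^b
⇒ B over [I-1,I-2,II-1,II-2,II-3,II-4,III-1,III-2,III-3]: 10 consistent

I-1 ∈ {X^BX^B, X^BX^b}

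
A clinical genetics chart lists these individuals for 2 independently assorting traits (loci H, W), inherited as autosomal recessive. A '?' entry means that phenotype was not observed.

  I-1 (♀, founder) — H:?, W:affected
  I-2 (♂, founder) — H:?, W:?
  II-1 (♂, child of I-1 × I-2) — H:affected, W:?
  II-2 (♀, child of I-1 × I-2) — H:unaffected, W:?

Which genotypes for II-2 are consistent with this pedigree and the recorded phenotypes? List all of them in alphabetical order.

H/I-1 ? ·: Hh|hh
H/I-2 ? ·: Hh|hh
H/II-1 aff I-1×I-2: hh
H/II-2 un I-1×I-2: HH|Hh
⇒ H over [I-1,I-2,II-1,II-2]: 4 consistent
W/I-1 aff ·: ww
W/I-2 ? ·: WW|Ww|ww
W/II-1 ? I-1×I-2: Ww|ww
W/II-2 ? I-1×I-2: Ww|ww
⇒ W over [I-1,I-2,II-1,II-2]: 6 consistent

II-2 ∈ {HH Ww, HH ww, Hh Ww, Hh ww}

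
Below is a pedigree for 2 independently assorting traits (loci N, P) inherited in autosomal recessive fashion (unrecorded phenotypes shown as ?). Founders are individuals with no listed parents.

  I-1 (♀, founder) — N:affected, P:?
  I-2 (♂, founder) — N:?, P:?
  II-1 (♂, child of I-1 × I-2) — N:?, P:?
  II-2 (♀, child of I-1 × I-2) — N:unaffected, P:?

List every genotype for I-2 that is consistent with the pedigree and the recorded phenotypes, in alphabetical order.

N/I-1 aff ·: nn
N/I-2 ? ·: NN|Nn
N/II-1 ? I-1×I-2: Nn|nn
N/II-2 un I-1×I-2: Nn
⇒ N over [I-1,I-2,II-1,II-2]: 3 consistent
P/I-1 ? ·: PP|Pp|pp
P/I-2 ? ·: PP|Pp|pp
P/II-1 ? I-1×I-2: PP|Pp|pp
P/II-2 ? I-1×I-2: PP|Pp|pp
⇒ P over [I-1,I-2,II-1,II-2]: 29 consistent

I-2 ∈ {NN PP, NN Pp, NN pp, Nn PP, Nn Pp, Nn pp}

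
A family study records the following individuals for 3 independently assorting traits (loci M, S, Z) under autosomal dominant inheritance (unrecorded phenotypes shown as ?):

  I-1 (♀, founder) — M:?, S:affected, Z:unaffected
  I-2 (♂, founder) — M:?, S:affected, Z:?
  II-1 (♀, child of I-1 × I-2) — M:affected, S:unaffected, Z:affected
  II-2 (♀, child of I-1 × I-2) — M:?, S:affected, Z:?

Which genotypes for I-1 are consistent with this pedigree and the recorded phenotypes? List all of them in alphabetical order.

M/I-1 ? ·: mm|Mm|MM
M/I-2 ? ·: mm|Mm|MM
M/II-1 aff I-1×I-2: Mm|MM
M/II-2 ? I-1×I-2: mm|Mm|MM
⇒ M over [I-1,I-2,II-1,II-2]: 21 consistent
S/I-1 aff ·: Ss
S/I-2 aff ·: Ss
S/II-1 un I-1×I-2: ss
S/II-2 aff I-1×I-2: Ss|SS
⇒ S over [I-1,I-2,II-1,II-2]: 2 consistent
Z/I-1 un ·: zz
Z/I-2 ? ·: Zz|ZZ
Z/II-1 aff I-1×I-2: Zz
Z/II-2 ? I-1×I-2: zz|Zz
⇒ Z over [I-1,I-2,II-1,II-2]: 3 consistent

I-1 ∈ {MM Ss zz, Mm Ss zz, mm Ss zz}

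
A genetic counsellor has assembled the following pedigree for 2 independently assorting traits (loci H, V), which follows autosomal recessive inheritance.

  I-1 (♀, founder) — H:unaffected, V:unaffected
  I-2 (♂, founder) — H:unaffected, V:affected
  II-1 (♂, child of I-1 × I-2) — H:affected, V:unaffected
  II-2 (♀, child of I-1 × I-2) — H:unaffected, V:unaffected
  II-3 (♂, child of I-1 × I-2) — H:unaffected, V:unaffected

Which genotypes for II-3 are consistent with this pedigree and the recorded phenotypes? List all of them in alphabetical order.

II-3 ∈ {HH Vv, Hh Vv}

H/I-1 un ·: Hh
H/I-2 un ·: Hh
H/II-1 aff I-1×I-2: hh
H/II-2 un I-1×I-2: HH|Hh
H/II-3 un I-1×I-2: HH|Hh
⇒ H over [I-1,I-2,II-1,II-2,II-3]: 4 consistent
V/I-1 un ·: VV|Vv
V/I-2 aff ·: vv
V/II-1 un I-1×I-2: Vv
V/II-2 un I-1×I-2: Vv
V/II-3 un I-1×I-2: Vv
⇒ V over [I-1,I-2,II-1,II-2,II-3]: 2 consistent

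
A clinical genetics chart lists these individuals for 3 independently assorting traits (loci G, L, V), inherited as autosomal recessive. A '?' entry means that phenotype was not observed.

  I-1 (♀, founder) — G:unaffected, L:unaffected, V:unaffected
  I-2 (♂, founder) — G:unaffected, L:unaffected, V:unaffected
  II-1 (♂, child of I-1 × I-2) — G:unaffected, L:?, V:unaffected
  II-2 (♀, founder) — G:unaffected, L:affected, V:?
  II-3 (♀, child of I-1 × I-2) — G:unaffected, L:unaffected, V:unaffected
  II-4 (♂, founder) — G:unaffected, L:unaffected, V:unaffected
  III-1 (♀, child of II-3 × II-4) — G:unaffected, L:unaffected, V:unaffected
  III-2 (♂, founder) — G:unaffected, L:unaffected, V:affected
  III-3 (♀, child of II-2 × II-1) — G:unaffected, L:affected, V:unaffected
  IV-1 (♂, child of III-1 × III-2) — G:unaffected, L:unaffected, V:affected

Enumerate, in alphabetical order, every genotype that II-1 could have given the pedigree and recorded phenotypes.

G/I-1 un ·: GG|Gg
G/I-2 un ·: GG|Gg
G/II-1 un I-1×I-2: GG|Gg
G/II-2 un ·: GG|Gg
G/II-3 un I-1×I-2: GG|Gg
G/II-4 un ·: GG|Gg
G/III-1 un II-3×II-4: GG|Gg
G/III-2 un ·: GG|Gg
G/III-3 un II-2×II-1: GG|Gg
G/IV-1 un III-1×III-2: GG|Gg
⇒ G over [I-1,I-2,II-1,II-2,II-3,II-4,III-1,III-2,III-3,IV-1]: 534 consistent
L/I-1 un ·: LL|Ll
L/I-2 un ·: LL|Ll
L/II-1 ? I-1×I-2: Ll|ll
L/II-2 aff ·: ll
L/II-3 un I-1×I-2: LL|Ll
L/II-4 un ·: LL|Ll
L/III-1 un II-3×II-4: LL|Ll
L/III-2 un ·: LL|Ll
L/III-3 aff II-2×II-1: ll
L/IV-1 un III-1×III-2: LL|Ll
⇒ L over [I-1,I-2,II-1,II-2,II-3,II-4,III-1,III-2,III-3,IV-1]: 96 consistent
V/I-1 un ·: VV|Vv
V/I-2 un ·: VV|Vv
V/II-1 un I-1×I-2: VV|Vv
V/II-2 ? ·: VV|Vv|vv
V/II-3 un I-1×I-2: VV|Vv
V/II-4 un ·: VV|Vv
V/III-1 un II-3×II-4: Vv
V/III-2 aff ·: vv
V/III-3 un II-2×II-1: VV|Vv
V/IV-1 aff III-1×III-2: vv
⇒ V over [I-1,I-2,II-1,II-2,II-3,II-4,III-1,III-2,III-3,IV-1]: 85 consistent

II-1 ∈ {GG Ll VV, GG Ll Vv, GG ll VV, GG ll Vv, Gg Ll VV, Gg Ll Vv, Gg ll VV, Gg ll Vv}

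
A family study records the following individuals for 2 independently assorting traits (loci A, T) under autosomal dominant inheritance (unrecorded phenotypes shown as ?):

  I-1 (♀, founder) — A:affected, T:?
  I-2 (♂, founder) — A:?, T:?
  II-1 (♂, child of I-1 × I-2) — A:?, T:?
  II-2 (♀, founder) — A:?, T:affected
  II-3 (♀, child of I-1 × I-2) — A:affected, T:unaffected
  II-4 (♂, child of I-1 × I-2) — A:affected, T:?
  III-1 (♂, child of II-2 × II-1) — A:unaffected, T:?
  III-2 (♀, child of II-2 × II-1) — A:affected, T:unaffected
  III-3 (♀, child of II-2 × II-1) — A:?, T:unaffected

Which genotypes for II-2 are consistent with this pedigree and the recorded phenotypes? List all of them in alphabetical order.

II-2 ∈ {Aa Tt, aa Tt}

A/I-1 aff ·: Aa|AA
A/I-2 ? ·: aa|Aa|AA
A/II-1 ? I-1×I-2: aa|Aa
A/II-2 ? ·: aa|Aa
A/II-3 aff I-1×I-2: Aa|AA
A/II-4 aff I-1×I-2: Aa|AA
A/III-1 un II-2×II-1: aa
A/III-2 aff II-2×II-1: Aa|AA
A/III-3 ? II-2×II-1: aa|Aa|AA
⇒ A over [I-1,I-2,II-1,II-2,II-3,II-4,III-1,III-2,III-3]: 122 consistent
T/I-1 ? ·: tt|Tt
T/I-2 ? ·: tt|Tt
T/II-1 ? I-1×I-2: tt|Tt
T/II-2 aff ·: Tt
T/II-3 un I-1×I-2: tt
T/II-4 ? I-1×I-2: tt|Tt|TT
T/III-1 ? II-2×II-1: tt|Tt|TT
T/III-2 un II-2×II-1: tt
T/III-3 un II-2×II-1: tt
⇒ T over [I-1,I-2,II-1,II-2,II-3,II-4,III-1,III-2,III-3]: 37 consistent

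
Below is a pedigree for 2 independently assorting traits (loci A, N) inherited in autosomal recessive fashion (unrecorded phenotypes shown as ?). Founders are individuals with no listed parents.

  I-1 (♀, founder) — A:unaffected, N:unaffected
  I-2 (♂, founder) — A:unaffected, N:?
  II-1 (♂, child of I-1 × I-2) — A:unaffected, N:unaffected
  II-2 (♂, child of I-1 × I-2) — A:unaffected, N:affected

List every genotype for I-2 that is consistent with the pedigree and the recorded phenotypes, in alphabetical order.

I-2 ∈ {AA Nn, AA nn, Aa Nn, Aa nn}

A/I-1 un ·: AA|Aa
A/I-2 un ·: AA|Aa
A/II-1 un I-1×I-2: AA|Aa
A/II-2 un I-1×I-2: AA|Aa
⇒ A over [I-1,I-2,II-1,II-2]: 13 consistent
N/I-1 un ·: Nn
N/I-2 ? ·: Nn|nn
N/II-1 un I-1×I-2: NN|Nn
N/II-2 aff I-1×I-2: nn
⇒ N over [I-1,I-2,II-1,II-2]: 3 consistent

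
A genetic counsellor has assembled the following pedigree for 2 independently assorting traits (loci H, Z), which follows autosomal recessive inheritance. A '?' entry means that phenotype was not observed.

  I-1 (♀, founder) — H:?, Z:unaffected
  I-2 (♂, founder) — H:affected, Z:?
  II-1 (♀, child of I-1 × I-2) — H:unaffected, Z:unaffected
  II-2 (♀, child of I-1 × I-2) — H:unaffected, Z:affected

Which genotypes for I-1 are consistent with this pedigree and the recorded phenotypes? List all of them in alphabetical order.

I-1 ∈ {HH Zz, Hh Zz}

H/I-1 ? ·: HH|Hh
H/I-2 aff ·: hh
H/II-1 un I-1×I-2: Hh
H/II-2 un I-1×I-2: Hh
⇒ H over [I-1,I-2,II-1,II-2]: 2 consistent
Z/I-1 un ·: Zz
Z/I-2 ? ·: Zz|zz
Z/II-1 un I-1×I-2: ZZ|Zz
Z/II-2 aff I-1×I-2: zz
⇒ Z over [I-1,I-2,II-1,II-2]: 3 consistent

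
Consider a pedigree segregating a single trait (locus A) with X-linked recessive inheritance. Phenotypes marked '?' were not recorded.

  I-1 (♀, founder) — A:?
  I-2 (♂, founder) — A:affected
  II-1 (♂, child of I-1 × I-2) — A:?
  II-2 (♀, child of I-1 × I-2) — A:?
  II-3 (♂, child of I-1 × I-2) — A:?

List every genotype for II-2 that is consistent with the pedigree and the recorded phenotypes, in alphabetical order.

A/I-1 ? ·: X^AX^A|X^AX^a|X^aX^a
A/I-2 aff ·: X^aY
A/II-1 ? I-1×I-2: X^AY|X^aY
A/II-2 ? I-1×I-2: X^AX^a|X^aX^a
A/II-3 ? I-1×I-2: X^AY|X^aY
⇒ A over [I-1,I-2,II-1,II-2,II-3]: 10 consistent

II-2 ∈ {X^AX^a, X^aX^a}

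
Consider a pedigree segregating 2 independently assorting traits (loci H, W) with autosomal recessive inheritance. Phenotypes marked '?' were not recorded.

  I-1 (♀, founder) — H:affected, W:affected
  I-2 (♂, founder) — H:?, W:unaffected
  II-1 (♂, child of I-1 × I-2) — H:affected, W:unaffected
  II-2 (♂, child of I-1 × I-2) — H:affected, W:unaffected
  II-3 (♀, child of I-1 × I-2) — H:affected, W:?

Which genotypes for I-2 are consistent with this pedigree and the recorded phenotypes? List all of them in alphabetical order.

H/I-1 aff ·: hh
H/I-2 ? ·: Hh|hh
H/II-1 aff I-1×I-2: hh
H/II-2 aff I-1×I-2: hh
H/II-3 aff I-1×I-2: hh
⇒ H over [I-1,I-2,II-1,II-2,II-3]: 2 consistent
W/I-1 aff ·: ww
W/I-2 un ·: WW|Ww
W/II-1 un I-1×I-2: Ww
W/II-2 un I-1×I-2: Ww
W/II-3 ? I-1×I-2: Ww|ww
⇒ W over [I-1,I-2,II-1,II-2,II-3]: 3 consistent

I-2 ∈ {Hh WW, Hh Ww, hh WW, hh Ww}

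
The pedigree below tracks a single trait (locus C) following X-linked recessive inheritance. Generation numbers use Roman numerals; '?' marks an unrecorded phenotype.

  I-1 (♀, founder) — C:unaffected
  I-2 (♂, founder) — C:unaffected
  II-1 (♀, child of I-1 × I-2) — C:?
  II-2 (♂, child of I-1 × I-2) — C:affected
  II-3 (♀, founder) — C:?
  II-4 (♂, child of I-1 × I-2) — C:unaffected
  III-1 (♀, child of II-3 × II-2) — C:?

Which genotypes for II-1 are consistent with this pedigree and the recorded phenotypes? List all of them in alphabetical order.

C/I-1 un ·: X^CX^c
C/I-2 un ·: X^CY
C/II-1 ? I-1×I-2: X^CX^C|X^CX^c
C/II-2 aff I-1×I-2: X^cY
C/II-3 ? ·: X^CX^C|X^CX^c|X^cX^c
C/II-4 un I-1×I-2: X^CY
C/III-1 ? II-3×II-2: X^CX^c|X^cX^c
⇒ C over [I-1,I-2,II-1,II-2,II-3,II-4,III-1]: 8 consistent

II-1 ∈ {X^CX^C, X^CX^c}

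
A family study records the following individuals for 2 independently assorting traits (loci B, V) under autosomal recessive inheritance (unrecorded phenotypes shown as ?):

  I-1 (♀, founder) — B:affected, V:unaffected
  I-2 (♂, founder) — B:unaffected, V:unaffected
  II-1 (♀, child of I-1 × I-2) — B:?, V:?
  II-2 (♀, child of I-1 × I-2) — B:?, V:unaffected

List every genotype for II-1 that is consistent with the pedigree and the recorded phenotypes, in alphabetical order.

B/I-1 aff ·: bb
B/I-2 un ·: BB|Bb
B/II-1 ? I-1×I-2: Bb|bb
B/II-2 ? I-1×I-2: Bb|bb
⇒ B over [I-1,I-2,II-1,II-2]: 5 consistent
V/I-1 un ·: VV|Vv
V/I-2 un ·: VV|Vv
V/II-1 ? I-1×I-2: VV|Vv|vv
V/II-2 un I-1×I-2: VV|Vv
⇒ V over [I-1,I-2,II-1,II-2]: 15 consistent

II-1 ∈ {Bb VV, Bb Vv, Bb vv, bb VV, bb Vv, bb vv}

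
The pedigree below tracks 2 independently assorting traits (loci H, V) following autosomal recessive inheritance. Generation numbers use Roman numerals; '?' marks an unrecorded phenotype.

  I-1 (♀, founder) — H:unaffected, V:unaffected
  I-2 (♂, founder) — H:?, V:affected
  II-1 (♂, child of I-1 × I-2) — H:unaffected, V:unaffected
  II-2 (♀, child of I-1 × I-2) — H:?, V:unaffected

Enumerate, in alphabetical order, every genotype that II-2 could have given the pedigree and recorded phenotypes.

II-2 ∈ {HH Vv, Hh Vv, hh Vv}

H/I-1 un ·: HH|Hh
H/I-2 ? ·: HH|Hh|hh
H/II-1 un I-1×I-2: HH|Hh
H/II-2 ? I-1×I-2: HH|Hh|hh
⇒ H over [I-1,I-2,II-1,II-2]: 18 consistent
V/I-1 un ·: VV|Vv
V/I-2 aff ·: vv
V/II-1 un I-1×I-2: Vv
V/II-2 un I-1×I-2: Vv
⇒ V over [I-1,I-2,II-1,II-2]: 2 consistent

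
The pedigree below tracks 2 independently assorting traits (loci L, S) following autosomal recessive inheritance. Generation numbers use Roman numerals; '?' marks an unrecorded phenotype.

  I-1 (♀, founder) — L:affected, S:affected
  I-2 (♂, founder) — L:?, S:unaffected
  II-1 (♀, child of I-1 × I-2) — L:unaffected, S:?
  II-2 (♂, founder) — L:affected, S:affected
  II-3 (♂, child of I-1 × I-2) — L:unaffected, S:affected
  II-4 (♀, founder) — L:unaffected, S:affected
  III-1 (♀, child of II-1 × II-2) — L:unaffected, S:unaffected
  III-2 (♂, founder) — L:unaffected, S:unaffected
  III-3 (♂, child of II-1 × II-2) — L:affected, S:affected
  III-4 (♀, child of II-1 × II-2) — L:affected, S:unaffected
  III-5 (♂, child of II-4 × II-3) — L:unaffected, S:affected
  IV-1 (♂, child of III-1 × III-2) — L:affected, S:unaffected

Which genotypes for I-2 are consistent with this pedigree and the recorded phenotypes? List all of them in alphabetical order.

I-2 ∈ {LL Ss, Ll Ss}

L/I-1 aff ·: ll
L/I-2 ? ·: LL|Ll
L/II-1 un I-1×I-2: Ll
L/II-2 aff ·: ll
L/II-3 un I-1×I-2: Ll
L/II-4 un ·: LL|Ll
L/III-1 un II-1×II-2: Ll
L/III-2 un ·: Ll
L/III-3 aff II-1×II-2: ll
L/III-4 aff II-1×II-2: ll
L/III-5 un II-4×II-3: LL|Ll
L/IV-1 aff III-1×III-2: ll
⇒ L over [I-1,I-2,II-1,II-2,II-3,II-4,III-1,III-2,III-3,III-4,III-5,IV-1]: 8 consistent
S/I-1 aff ·: ss
S/I-2 un ·: Ss
S/II-1 ? I-1×I-2: Ss
S/II-2 aff ·: ss
S/II-3 aff I-1×I-2: ss
S/II-4 aff ·: ss
S/III-1 un II-1×II-2: Ss
S/III-2 un ·: SS|Ss
S/III-3 aff II-1×II-2: ss
S/III-4 un II-1×II-2: Ss
S/III-5 aff II-4×II-3: ss
S/IV-1 un III-1×III-2: SS|Ss
⇒ S over [I-1,I-2,II-1,II-2,II-3,II-4,III-1,III-2,III-3,III-4,III-5,IV-1]: 4 consistent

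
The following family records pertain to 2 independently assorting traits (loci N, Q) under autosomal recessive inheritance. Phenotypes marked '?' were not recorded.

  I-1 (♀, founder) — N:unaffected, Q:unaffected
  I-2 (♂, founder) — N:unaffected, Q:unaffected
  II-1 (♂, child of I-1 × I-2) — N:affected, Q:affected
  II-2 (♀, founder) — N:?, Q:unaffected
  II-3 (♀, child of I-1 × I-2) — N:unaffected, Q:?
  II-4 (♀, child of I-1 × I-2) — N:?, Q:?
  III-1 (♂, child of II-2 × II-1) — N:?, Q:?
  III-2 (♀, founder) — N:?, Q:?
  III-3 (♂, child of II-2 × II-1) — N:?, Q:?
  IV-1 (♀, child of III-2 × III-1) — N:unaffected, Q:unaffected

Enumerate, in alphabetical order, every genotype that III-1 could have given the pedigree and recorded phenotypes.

N/I-1 un ·: Nn
N/I-2 un ·: Nn
N/II-1 aff I-1×I-2: nn
N/II-2 ? ·: NN|Nn|nn
N/II-3 un I-1×I-2: NN|Nn
N/II-4 ? I-1×I-2: NN|Nn|nn
N/III-1 ? II-2×II-1: Nn|nn
N/III-2 ? ·: NN|Nn|nn
N/III-3 ? II-2×II-1: Nn|nn
N/IV-1 un III-2×III-1: NN|Nn
⇒ N over [I-1,I-2,II-1,II-2,II-3,II-4,III-1,III-2,III-3,IV-1]: 126 consistent
Q/I-1 un ·: Qq
Q/I-2 un ·: Qq
Q/II-1 aff I-1×I-2: qq
Q/II-2 un ·: QQ|Qq
Q/II-3 ? I-1×I-2: QQ|Qq|qq
Q/II-4 ? I-1×I-2: QQ|Qq|qq
Q/III-1 ? II-2×II-1: Qq|qq
Q/III-2 ? ·: QQ|Qq|qq
Q/III-3 ? II-2×II-1: Qq|qq
Q/IV-1 un III-2×III-1: QQ|Qq
⇒ Q over [I-1,I-2,II-1,II-2,II-3,II-4,III-1,III-2,III-3,IV-1]: 171 consistent

III-1 ∈ {Nn Qq, Nn qq, nn Qq, nn qq}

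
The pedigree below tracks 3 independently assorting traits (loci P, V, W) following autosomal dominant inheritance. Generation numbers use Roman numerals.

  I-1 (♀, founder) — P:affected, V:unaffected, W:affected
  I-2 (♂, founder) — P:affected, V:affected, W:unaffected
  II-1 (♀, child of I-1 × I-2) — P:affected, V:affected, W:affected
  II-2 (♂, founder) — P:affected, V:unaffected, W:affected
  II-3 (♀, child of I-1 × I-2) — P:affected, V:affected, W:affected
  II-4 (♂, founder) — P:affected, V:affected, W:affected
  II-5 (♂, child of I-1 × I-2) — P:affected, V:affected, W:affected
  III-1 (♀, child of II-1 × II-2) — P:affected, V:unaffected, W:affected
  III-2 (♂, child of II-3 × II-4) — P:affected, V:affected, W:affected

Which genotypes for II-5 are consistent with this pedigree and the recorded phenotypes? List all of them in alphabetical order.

II-5 ∈ {PP Vv Ww, Pp Vv Ww}

P/I-1 aff ·: Pp|PP
P/I-2 aff ·: Pp|PP
P/II-1 aff I-1×I-2: Pp|PP
P/II-2 aff ·: Pp|PP
P/II-3 aff I-1×I-2: Pp|PP
P/II-4 aff ·: Pp|PP
P/II-5 aff I-1×I-2: Pp|PP
P/III-1 aff II-1×II-2: Pp|PP
P/III-2 aff II-3×II-4: Pp|PP
⇒ P over [I-1,I-2,II-1,II-2,II-3,II-4,II-5,III-1,III-2]: 303 consistent
V/I-1 un ·: vv
V/I-2 aff ·: Vv|VV
V/II-1 aff I-1×I-2: Vv
V/II-2 un ·: vv
V/II-3 aff I-1×I-2: Vv
V/II-4 aff ·: Vv|VV
V/II-5 aff I-1×I-2: Vv
V/III-1 un II-1×II-2: vv
V/III-2 aff II-3×II-4: Vv|VV
⇒ V over [I-1,I-2,II-1,II-2,II-3,II-4,II-5,III-1,III-2]: 8 consistent
W/I-1 aff ·: Ww|WW
W/I-2 un ·: ww
W/II-1 aff I-1×I-2: Ww
W/II-2 aff ·: Ww|WW
W/II-3 aff I-1×I-2: Ww
W/II-4 aff ·: Ww|WW
W/II-5 aff I-1×I-2: Ww
W/III-1 aff II-1×II-2: Ww|WW
W/III-2 aff II-3×II-4: Ww|WW
⇒ W over [I-1,I-2,II-1,II-2,II-3,II-4,II-5,III-1,III-2]: 32 consistent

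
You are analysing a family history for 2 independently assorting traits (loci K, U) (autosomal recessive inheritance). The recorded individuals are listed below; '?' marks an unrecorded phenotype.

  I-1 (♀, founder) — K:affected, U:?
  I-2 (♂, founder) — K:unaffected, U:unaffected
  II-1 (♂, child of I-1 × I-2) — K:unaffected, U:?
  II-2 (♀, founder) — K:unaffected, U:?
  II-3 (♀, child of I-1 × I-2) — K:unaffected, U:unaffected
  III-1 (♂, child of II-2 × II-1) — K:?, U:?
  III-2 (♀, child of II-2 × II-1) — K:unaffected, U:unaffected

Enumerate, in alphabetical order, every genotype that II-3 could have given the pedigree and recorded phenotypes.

II-3 ∈ {Kk UU, Kk Uu}

K/I-1 aff ·: kk
K/I-2 un ·: KK|Kk
K/II-1 un I-1×I-2: Kk
K/II-2 un ·: KK|Kk
K/II-3 un I-1×I-2: Kk
K/III-1 ? II-2×II-1: KK|Kk|kk
K/III-2 un II-2×II-1: KK|Kk
⇒ K over [I-1,I-2,II-1,II-2,II-3,III-1,III-2]: 20 consistent
U/I-1 ? ·: UU|Uu|uu
U/I-2 un ·: UU|Uu
U/II-1 ? I-1×I-2: UU|Uu|uu
U/II-2 ? ·: UU|Uu|uu
U/II-3 un I-1×I-2: UU|Uu
U/III-1 ? II-2×II-1: UU|Uu|uu
U/III-2 un II-2×II-1: UU|Uu
⇒ U over [I-1,I-2,II-1,II-2,II-3,III-1,III-2]: 147 consistent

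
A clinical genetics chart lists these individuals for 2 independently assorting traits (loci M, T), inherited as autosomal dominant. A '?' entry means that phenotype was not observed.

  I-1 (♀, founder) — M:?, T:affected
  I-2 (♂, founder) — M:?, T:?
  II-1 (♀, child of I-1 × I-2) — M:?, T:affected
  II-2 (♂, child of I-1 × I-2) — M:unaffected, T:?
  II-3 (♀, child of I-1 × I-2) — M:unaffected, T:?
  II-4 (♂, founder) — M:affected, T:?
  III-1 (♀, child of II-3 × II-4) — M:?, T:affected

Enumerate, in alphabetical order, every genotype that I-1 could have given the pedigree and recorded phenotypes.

I-1 ∈ {Mm TT, Mm Tt, mm TT, mm Tt}

M/I-1 ? ·: mm|Mm
M/I-2 ? ·: mm|Mm
M/II-1 ? I-1×I-2: mm|Mm|MM
M/II-2 un I-1×I-2: mm
M/II-3 un I-1×I-2: mm
M/II-4 aff ·: Mm|MM
M/III-1 ? II-3×II-4: mm|Mm
⇒ M over [I-1,I-2,II-1,II-2,II-3,II-4,III-1]: 24 consistent
T/I-1 aff ·: Tt|TT
T/I-2 ? ·: tt|Tt|TT
T/II-1 aff I-1×I-2: Tt|TT
T/II-2 ? I-1×I-2: tt|Tt|TT
T/II-3 ? I-1×I-2: tt|Tt|TT
T/II-4 ? ·: tt|Tt|TT
T/III-1 aff II-3×II-4: Tt|TT
⇒ T over [I-1,I-2,II-1,II-2,II-3,II-4,III-1]: 161 consistent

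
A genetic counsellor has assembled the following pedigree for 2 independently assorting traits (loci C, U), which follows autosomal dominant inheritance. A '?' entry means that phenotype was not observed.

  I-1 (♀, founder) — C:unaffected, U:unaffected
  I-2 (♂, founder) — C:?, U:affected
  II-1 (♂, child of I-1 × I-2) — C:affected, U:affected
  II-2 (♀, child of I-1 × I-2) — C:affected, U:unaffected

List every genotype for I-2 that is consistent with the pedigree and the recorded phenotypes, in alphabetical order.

C/I-1 un ·: cc
C/I-2 ? ·: Cc|CC
C/II-1 aff I-1×I-2: Cc
C/II-2 aff I-1×I-2: Cc
⇒ C over [I-1,I-2,II-1,II-2]: 2 consistent
U/I-1 un ·: uu
U/I-2 aff ·: Uu
U/II-1 aff I-1×I-2: Uu
U/II-2 un I-1×I-2: uu
⇒ U over [I-1,I-2,II-1,II-2]: 1 consistent

I-2 ∈ {CC Uu, Cc Uu}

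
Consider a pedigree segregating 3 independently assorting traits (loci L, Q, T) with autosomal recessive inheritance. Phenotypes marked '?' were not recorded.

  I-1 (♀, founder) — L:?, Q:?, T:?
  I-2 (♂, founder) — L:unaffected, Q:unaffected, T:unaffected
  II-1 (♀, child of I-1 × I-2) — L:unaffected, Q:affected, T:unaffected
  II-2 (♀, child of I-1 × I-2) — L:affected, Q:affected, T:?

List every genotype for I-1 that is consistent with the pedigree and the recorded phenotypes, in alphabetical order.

L/I-1 ? ·: Ll|ll
L/I-2 un ·: Ll
L/II-1 un I-1×I-2: LL|Ll
L/II-2 aff I-1×I-2: ll
⇒ L over [I-1,I-2,II-1,II-2]: 3 consistent
Q/I-1 ? ·: Qq|qq
Q/I-2 un ·: Qq
Q/II-1 aff I-1×I-2: qq
Q/II-2 aff I-1×I-2: qq
⇒ Q over [I-1,I-2,II-1,II-2]: 2 consistent
T/I-1 ? ·: TT|Tt|tt
T/I-2 un ·: TT|Tt
T/II-1 un I-1×I-2: TT|Tt
T/II-2 ? I-1×I-2: TT|Tt|tt
⇒ T over [I-1,I-2,II-1,II-2]: 18 consistent

I-1 ∈ {Ll Qq TT, Ll Qq Tt, Ll Qq tt, Ll qq TT, Ll qq Tt, Ll qq tt, ll Qq TT, ll Qq Tt, ll Qq tt, ll qq TT, ll qq Tt, ll qq tt}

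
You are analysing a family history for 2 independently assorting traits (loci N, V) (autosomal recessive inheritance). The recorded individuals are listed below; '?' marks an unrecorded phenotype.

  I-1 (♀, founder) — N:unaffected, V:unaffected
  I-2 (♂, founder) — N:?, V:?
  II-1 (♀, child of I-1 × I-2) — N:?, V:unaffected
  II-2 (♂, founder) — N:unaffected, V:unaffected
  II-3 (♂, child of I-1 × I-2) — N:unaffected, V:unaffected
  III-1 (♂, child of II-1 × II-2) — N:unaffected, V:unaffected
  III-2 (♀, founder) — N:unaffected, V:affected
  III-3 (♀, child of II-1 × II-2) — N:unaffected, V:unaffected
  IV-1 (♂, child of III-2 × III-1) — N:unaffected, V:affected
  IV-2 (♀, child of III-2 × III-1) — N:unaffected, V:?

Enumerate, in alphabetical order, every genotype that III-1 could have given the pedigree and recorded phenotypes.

N/I-1 un ·: NN|Nn
N/I-2 ? ·: NN|Nn|nn
N/II-1 ? I-1×I-2: NN|Nn|nn
N/II-2 un ·: NN|Nn
N/II-3 un I-1×I-2: NN|Nn
N/III-1 un II-1×II-2: NN|Nn
N/III-2 un ·: NN|Nn
N/III-3 un II-1×II-2: NN|Nn
N/IV-1 un III-2×III-1: NN|Nn
N/IV-2 un III-2×III-1: NN|Nn
⇒ N over [I-1,I-2,II-1,II-2,II-3,III-1,III-2,III-3,IV-1,IV-2]: 681 consistent
V/I-1 un ·: VV|Vv
V/I-2 ? ·: VV|Vv|vv
V/II-1 un I-1×I-2: VV|Vv
V/II-2 un ·: VV|Vv
V/II-3 un I-1×I-2: VV|Vv
V/III-1 un II-1×II-2: Vv
V/III-2 aff ·: vv
V/III-3 un II-1×II-2: VV|Vv
V/IV-1 aff III-2×III-1: vv
V/IV-2 ? III-2×III-1: Vv|vv
⇒ V over [I-1,I-2,II-1,II-2,II-3,III-1,III-2,III-3,IV-1,IV-2]: 92 consistent

III-1 ∈ {NN Vv, Nn Vv}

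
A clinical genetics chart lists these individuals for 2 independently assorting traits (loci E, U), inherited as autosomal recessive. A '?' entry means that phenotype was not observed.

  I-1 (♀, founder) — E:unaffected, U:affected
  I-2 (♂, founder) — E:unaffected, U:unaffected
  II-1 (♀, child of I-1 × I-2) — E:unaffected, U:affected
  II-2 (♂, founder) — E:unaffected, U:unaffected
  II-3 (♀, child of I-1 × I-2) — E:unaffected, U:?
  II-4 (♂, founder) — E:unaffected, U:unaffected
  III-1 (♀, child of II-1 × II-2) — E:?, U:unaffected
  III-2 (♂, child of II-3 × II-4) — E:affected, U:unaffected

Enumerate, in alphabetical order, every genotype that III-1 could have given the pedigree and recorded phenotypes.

III-1 ∈ {EE Uu, Ee Uu, ee Uu}

E/I-1 un ·: EE|Ee
E/I-2 un ·: EE|Ee
E/II-1 un I-1×I-2: EE|Ee
E/II-2 un ·: EE|Ee
E/II-3 un I-1×I-2: Ee
E/II-4 un ·: Ee
E/III-1 ? II-1×II-2: EE|Ee|ee
E/III-2 aff II-3×II-4: ee
⇒ E over [I-1,I-2,II-1,II-2,II-3,II-4,III-1,III-2]: 24 consistent
U/I-1 aff ·: uu
U/I-2 un ·: Uu
U/II-1 aff I-1×I-2: uu
U/II-2 un ·: UU|Uu
U/II-3 ? I-1×I-2: Uu|uu
U/II-4 un ·: UU|Uu
U/III-1 un II-1×II-2: Uu
U/III-2 un II-3×II-4: UU|Uu
⇒ U over [I-1,I-2,II-1,II-2,II-3,II-4,III-1,III-2]: 12 consistent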